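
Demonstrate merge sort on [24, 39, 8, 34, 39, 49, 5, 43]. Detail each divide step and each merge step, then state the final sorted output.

Merge sort trace:

Split: [24, 39, 8, 34, 39, 49, 5, 43] -> [24, 39, 8, 34] and [39, 49, 5, 43]
  Split: [24, 39, 8, 34] -> [24, 39] and [8, 34]
    Split: [24, 39] -> [24] and [39]
    Merge: [24] + [39] -> [24, 39]
    Split: [8, 34] -> [8] and [34]
    Merge: [8] + [34] -> [8, 34]
  Merge: [24, 39] + [8, 34] -> [8, 24, 34, 39]
  Split: [39, 49, 5, 43] -> [39, 49] and [5, 43]
    Split: [39, 49] -> [39] and [49]
    Merge: [39] + [49] -> [39, 49]
    Split: [5, 43] -> [5] and [43]
    Merge: [5] + [43] -> [5, 43]
  Merge: [39, 49] + [5, 43] -> [5, 39, 43, 49]
Merge: [8, 24, 34, 39] + [5, 39, 43, 49] -> [5, 8, 24, 34, 39, 39, 43, 49]

Final sorted array: [5, 8, 24, 34, 39, 39, 43, 49]

The merge sort proceeds by recursively splitting the array and merging sorted halves.
After all merges, the sorted array is [5, 8, 24, 34, 39, 39, 43, 49].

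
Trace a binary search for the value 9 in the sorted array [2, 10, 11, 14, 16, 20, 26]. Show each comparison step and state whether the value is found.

Binary search for 9 in [2, 10, 11, 14, 16, 20, 26]:

lo=0, hi=6, mid=3, arr[mid]=14 -> 14 > 9, search left half
lo=0, hi=2, mid=1, arr[mid]=10 -> 10 > 9, search left half
lo=0, hi=0, mid=0, arr[mid]=2 -> 2 < 9, search right half
lo=1 > hi=0, target 9 not found

Binary search determines that 9 is not in the array after 3 comparisons. The search space was exhausted without finding the target.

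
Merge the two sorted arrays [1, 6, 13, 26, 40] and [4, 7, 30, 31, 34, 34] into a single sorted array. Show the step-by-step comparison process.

Merging process:

Compare 1 vs 4: take 1 from left. Merged: [1]
Compare 6 vs 4: take 4 from right. Merged: [1, 4]
Compare 6 vs 7: take 6 from left. Merged: [1, 4, 6]
Compare 13 vs 7: take 7 from right. Merged: [1, 4, 6, 7]
Compare 13 vs 30: take 13 from left. Merged: [1, 4, 6, 7, 13]
Compare 26 vs 30: take 26 from left. Merged: [1, 4, 6, 7, 13, 26]
Compare 40 vs 30: take 30 from right. Merged: [1, 4, 6, 7, 13, 26, 30]
Compare 40 vs 31: take 31 from right. Merged: [1, 4, 6, 7, 13, 26, 30, 31]
Compare 40 vs 34: take 34 from right. Merged: [1, 4, 6, 7, 13, 26, 30, 31, 34]
Compare 40 vs 34: take 34 from right. Merged: [1, 4, 6, 7, 13, 26, 30, 31, 34, 34]
Append remaining from left: [40]. Merged: [1, 4, 6, 7, 13, 26, 30, 31, 34, 34, 40]

Final merged array: [1, 4, 6, 7, 13, 26, 30, 31, 34, 34, 40]
Total comparisons: 10

The merged array is [1, 4, 6, 7, 13, 26, 30, 31, 34, 34, 40], requiring 10 comparisons. The merge step runs in O(n) time where n is the total number of elements.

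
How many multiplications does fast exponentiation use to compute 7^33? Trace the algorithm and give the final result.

Computing 7^33 by squaring (build up from 7^1; each line after the first costs one multiplication):

7^1 = 7
7^2 = (7^1)^2 = 7^2 = 49
7^4 = (7^2)^2 = 49^2 = 2401
7^8 = (7^4)^2 = 2401^2 = 5764801
7^16 = (7^8)^2 = 5764801^2 = 33232930569601
7^32 = (7^16)^2 = 33232930569601^2 = 1104427674243920646305299201
7^33 = 7 * 7^32 = 7 * 1104427674243920646305299201 = 7730993719707444524137094407

Result: 7730993719707444524137094407
Multiplications needed: 6 (6 lines after 7^1)

7^33 = 7730993719707444524137094407. Using exponentiation by squaring, this requires 6 multiplications. The key idea: if the exponent is even, square the half-power; if odd, multiply by the base once.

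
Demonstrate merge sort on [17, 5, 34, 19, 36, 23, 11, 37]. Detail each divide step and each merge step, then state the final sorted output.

Merge sort trace:

Split: [17, 5, 34, 19, 36, 23, 11, 37] -> [17, 5, 34, 19] and [36, 23, 11, 37]
  Split: [17, 5, 34, 19] -> [17, 5] and [34, 19]
    Split: [17, 5] -> [17] and [5]
    Merge: [17] + [5] -> [5, 17]
    Split: [34, 19] -> [34] and [19]
    Merge: [34] + [19] -> [19, 34]
  Merge: [5, 17] + [19, 34] -> [5, 17, 19, 34]
  Split: [36, 23, 11, 37] -> [36, 23] and [11, 37]
    Split: [36, 23] -> [36] and [23]
    Merge: [36] + [23] -> [23, 36]
    Split: [11, 37] -> [11] and [37]
    Merge: [11] + [37] -> [11, 37]
  Merge: [23, 36] + [11, 37] -> [11, 23, 36, 37]
Merge: [5, 17, 19, 34] + [11, 23, 36, 37] -> [5, 11, 17, 19, 23, 34, 36, 37]

Final sorted array: [5, 11, 17, 19, 23, 34, 36, 37]

The merge sort proceeds by recursively splitting the array and merging sorted halves.
After all merges, the sorted array is [5, 11, 17, 19, 23, 34, 36, 37].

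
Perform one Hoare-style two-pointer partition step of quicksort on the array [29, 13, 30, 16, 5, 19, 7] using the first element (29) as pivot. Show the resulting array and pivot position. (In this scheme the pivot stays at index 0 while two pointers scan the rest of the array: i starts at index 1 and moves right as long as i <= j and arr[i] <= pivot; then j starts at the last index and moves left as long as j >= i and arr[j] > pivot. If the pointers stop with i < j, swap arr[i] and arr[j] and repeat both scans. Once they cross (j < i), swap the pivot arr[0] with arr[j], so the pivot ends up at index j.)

Hoare-style two-pointer partition with pivot = 29:

Initial array: [29, 13, 30, 16, 5, 19, 7]

Pointers start at i = 1, j = 6.
i stops at index 2 (arr[2]=30 > 29), j stops at index 6 (arr[6]=7 <= 29): swap arr[2] and arr[6], array becomes [29, 13, 7, 16, 5, 19, 30]
i ends at 6, j ends at 5: the pointers have crossed (j < i), so scanning stops.

Swap pivot arr[0] with arr[5] to place pivot at position 5: [19, 13, 7, 16, 5, 29, 30]
Pivot position: 5

After partitioning with pivot 29, the array becomes [19, 13, 7, 16, 5, 29, 30]. The pivot is placed at index 5. All elements to the left of the pivot are <= 29, and all elements to the right are > 29.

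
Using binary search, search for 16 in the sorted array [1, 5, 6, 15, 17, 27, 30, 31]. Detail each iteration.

Binary search for 16 in [1, 5, 6, 15, 17, 27, 30, 31]:

lo=0, hi=7, mid=3, arr[mid]=15 -> 15 < 16, search right half
lo=4, hi=7, mid=5, arr[mid]=27 -> 27 > 16, search left half
lo=4, hi=4, mid=4, arr[mid]=17 -> 17 > 16, search left half
lo=4 > hi=3, target 16 not found

Binary search determines that 16 is not in the array after 3 comparisons. The search space was exhausted without finding the target.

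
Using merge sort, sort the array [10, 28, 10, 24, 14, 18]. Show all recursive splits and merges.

Merge sort trace:

Split: [10, 28, 10, 24, 14, 18] -> [10, 28, 10] and [24, 14, 18]
  Split: [10, 28, 10] -> [10] and [28, 10]
    Split: [28, 10] -> [28] and [10]
    Merge: [28] + [10] -> [10, 28]
  Merge: [10] + [10, 28] -> [10, 10, 28]
  Split: [24, 14, 18] -> [24] and [14, 18]
    Split: [14, 18] -> [14] and [18]
    Merge: [14] + [18] -> [14, 18]
  Merge: [24] + [14, 18] -> [14, 18, 24]
Merge: [10, 10, 28] + [14, 18, 24] -> [10, 10, 14, 18, 24, 28]

Final sorted array: [10, 10, 14, 18, 24, 28]

The merge sort proceeds by recursively splitting the array and merging sorted halves.
After all merges, the sorted array is [10, 10, 14, 18, 24, 28].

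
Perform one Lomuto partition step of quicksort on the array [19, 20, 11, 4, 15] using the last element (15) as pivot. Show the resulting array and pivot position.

Lomuto partition with pivot = 15:

Initial array: [19, 20, 11, 4, 15]

arr[0]=19 > 15: no swap
arr[1]=20 > 15: no swap
arr[2]=11 <= 15: swap with position 0, array becomes [11, 20, 19, 4, 15]
arr[3]=4 <= 15: swap with position 1, array becomes [11, 4, 19, 20, 15]

Place pivot at position 2: [11, 4, 15, 20, 19]
Pivot position: 2

After partitioning with pivot 15, the array becomes [11, 4, 15, 20, 19]. The pivot is placed at index 2. All elements to the left of the pivot are <= 15, and all elements to the right are > 15.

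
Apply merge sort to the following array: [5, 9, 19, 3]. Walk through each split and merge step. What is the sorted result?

Merge sort trace:

Split: [5, 9, 19, 3] -> [5, 9] and [19, 3]
  Split: [5, 9] -> [5] and [9]
  Merge: [5] + [9] -> [5, 9]
  Split: [19, 3] -> [19] and [3]
  Merge: [19] + [3] -> [3, 19]
Merge: [5, 9] + [3, 19] -> [3, 5, 9, 19]

Final sorted array: [3, 5, 9, 19]

The merge sort proceeds by recursively splitting the array and merging sorted halves.
After all merges, the sorted array is [3, 5, 9, 19].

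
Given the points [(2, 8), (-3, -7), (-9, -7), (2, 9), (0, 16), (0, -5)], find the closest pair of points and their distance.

Computing all pairwise distances among 6 points:

d((2, 8), (-3, -7)) = 15.8114
d((2, 8), (-9, -7)) = 18.6011
d((2, 8), (2, 9)) = 1.0 <-- minimum
d((2, 8), (0, 16)) = 8.2462
d((2, 8), (0, -5)) = 13.1529
d((-3, -7), (-9, -7)) = 6.0
d((-3, -7), (2, 9)) = 16.7631
d((-3, -7), (0, 16)) = 23.1948
d((-3, -7), (0, -5)) = 3.6056
d((-9, -7), (2, 9)) = 19.4165
d((-9, -7), (0, 16)) = 24.6982
d((-9, -7), (0, -5)) = 9.2195
d((2, 9), (0, 16)) = 7.2801
d((2, 9), (0, -5)) = 14.1421
d((0, 16), (0, -5)) = 21.0

Closest pair: (2, 8) and (2, 9) with distance 1.0

The closest pair is (2, 8) and (2, 9) with Euclidean distance 1.0. For 6 points, brute-force pairwise comparison is shown above. For large n, the divide-and-conquer algorithm (sort by x, recurse on halves, check the dividing strip) achieves O(n log n).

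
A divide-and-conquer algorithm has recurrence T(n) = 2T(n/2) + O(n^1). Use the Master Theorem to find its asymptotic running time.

Master Theorem for T(n) = 2T(n/2) + O(n^1):

a = 2, b = 2, c = 1
log_b(a) = log_2(2) = 1.0000

Case 2: c = 1 = log_2(2) = 1.0000
T(n) = O(n^1 log n) = O(n log n)

For T(n) = 2T(n/2) + O(n^1): log_2(2) = 1.0000. This is Case 2 of the Master Theorem (c = log_b(a), equal work at all levels), giving O(n log n).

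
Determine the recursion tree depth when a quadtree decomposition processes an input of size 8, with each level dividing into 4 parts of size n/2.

For divide and conquer with division factor 2:

Problem sizes at each level:
Level 0: 8
Level 1: 4
Level 2: 2
Level 3: 1

The root is level 0 and the size-1 base case is level 3 (the tree spans levels 0 through 3, i.e. 4 levels counting the root), so the depth is the number of divisions: log_2(8) = 3

The recursion tree depth is log_2(8) = 3. At each level, the problem size is divided by 2, so it takes 3 divisions to reduce to a base case of size 1. The algorithm makes 4 recursive calls at each level.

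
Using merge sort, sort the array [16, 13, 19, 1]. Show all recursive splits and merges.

Merge sort trace:

Split: [16, 13, 19, 1] -> [16, 13] and [19, 1]
  Split: [16, 13] -> [16] and [13]
  Merge: [16] + [13] -> [13, 16]
  Split: [19, 1] -> [19] and [1]
  Merge: [19] + [1] -> [1, 19]
Merge: [13, 16] + [1, 19] -> [1, 13, 16, 19]

Final sorted array: [1, 13, 16, 19]

The merge sort proceeds by recursively splitting the array and merging sorted halves.
After all merges, the sorted array is [1, 13, 16, 19].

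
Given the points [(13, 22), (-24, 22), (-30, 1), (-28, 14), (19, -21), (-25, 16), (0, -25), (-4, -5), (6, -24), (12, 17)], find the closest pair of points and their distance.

Computing all pairwise distances among 10 points:

d((13, 22), (-24, 22)) = 37.0
d((13, 22), (-30, 1)) = 47.8539
d((13, 22), (-28, 14)) = 41.7732
d((13, 22), (19, -21)) = 43.4166
d((13, 22), (-25, 16)) = 38.4708
d((13, 22), (0, -25)) = 48.7647
d((13, 22), (-4, -5)) = 31.9061
d((13, 22), (6, -24)) = 46.5296
d((13, 22), (12, 17)) = 5.099
d((-24, 22), (-30, 1)) = 21.8403
d((-24, 22), (-28, 14)) = 8.9443
d((-24, 22), (19, -21)) = 60.8112
d((-24, 22), (-25, 16)) = 6.0828
d((-24, 22), (0, -25)) = 52.7731
d((-24, 22), (-4, -5)) = 33.6006
d((-24, 22), (6, -24)) = 54.9181
d((-24, 22), (12, 17)) = 36.3456
d((-30, 1), (-28, 14)) = 13.1529
d((-30, 1), (19, -21)) = 53.7122
d((-30, 1), (-25, 16)) = 15.8114
d((-30, 1), (0, -25)) = 39.6989
d((-30, 1), (-4, -5)) = 26.6833
d((-30, 1), (6, -24)) = 43.8292
d((-30, 1), (12, 17)) = 44.9444
d((-28, 14), (19, -21)) = 58.6003
d((-28, 14), (-25, 16)) = 3.6056 <-- minimum
d((-28, 14), (0, -25)) = 48.0104
d((-28, 14), (-4, -5)) = 30.6105
d((-28, 14), (6, -24)) = 50.9902
d((-28, 14), (12, 17)) = 40.1123
d((19, -21), (-25, 16)) = 57.4891
d((19, -21), (0, -25)) = 19.4165
d((19, -21), (-4, -5)) = 28.0179
d((19, -21), (6, -24)) = 13.3417
d((19, -21), (12, 17)) = 38.6394
d((-25, 16), (0, -25)) = 48.0208
d((-25, 16), (-4, -5)) = 29.6985
d((-25, 16), (6, -24)) = 50.6063
d((-25, 16), (12, 17)) = 37.0135
d((0, -25), (-4, -5)) = 20.3961
d((0, -25), (6, -24)) = 6.0828
d((0, -25), (12, 17)) = 43.6807
d((-4, -5), (6, -24)) = 21.4709
d((-4, -5), (12, 17)) = 27.2029
d((6, -24), (12, 17)) = 41.4367

Closest pair: (-28, 14) and (-25, 16) with distance 3.6056

The closest pair is (-28, 14) and (-25, 16) with Euclidean distance 3.6056. For 10 points, brute-force pairwise comparison is shown above. For large n, the divide-and-conquer algorithm (sort by x, recurse on halves, check the dividing strip) achieves O(n log n).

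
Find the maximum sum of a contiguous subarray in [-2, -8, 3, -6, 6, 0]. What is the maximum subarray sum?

Using Kadane's algorithm on [-2, -8, 3, -6, 6, 0]:

Scanning through the array:
Position 1 (value -8): max_ending_here = -8, max_so_far = -2
Position 2 (value 3): max_ending_here = 3, max_so_far = 3
Position 3 (value -6): max_ending_here = -3, max_so_far = 3
Position 4 (value 6): max_ending_here = 6, max_so_far = 6
Position 5 (value 0): max_ending_here = 6, max_so_far = 6

Maximum subarray: [6]
Maximum sum: 6

The maximum subarray is [6] with sum 6. This subarray runs from index 4 to index 4.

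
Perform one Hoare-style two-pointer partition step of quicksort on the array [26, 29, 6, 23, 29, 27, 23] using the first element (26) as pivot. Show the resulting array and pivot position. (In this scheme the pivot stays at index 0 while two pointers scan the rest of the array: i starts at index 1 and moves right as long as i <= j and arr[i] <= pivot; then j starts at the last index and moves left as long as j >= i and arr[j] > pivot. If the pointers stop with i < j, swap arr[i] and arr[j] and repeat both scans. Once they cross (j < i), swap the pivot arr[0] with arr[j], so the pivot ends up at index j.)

Hoare-style two-pointer partition with pivot = 26:

Initial array: [26, 29, 6, 23, 29, 27, 23]

Pointers start at i = 1, j = 6.
i stops at index 1 (arr[1]=29 > 26), j stops at index 6 (arr[6]=23 <= 26): swap arr[1] and arr[6], array becomes [26, 23, 6, 23, 29, 27, 29]
i ends at 4, j ends at 3: the pointers have crossed (j < i), so scanning stops.

Swap pivot arr[0] with arr[3] to place pivot at position 3: [23, 23, 6, 26, 29, 27, 29]
Pivot position: 3

After partitioning with pivot 26, the array becomes [23, 23, 6, 26, 29, 27, 29]. The pivot is placed at index 3. All elements to the left of the pivot are <= 26, and all elements to the right are > 26.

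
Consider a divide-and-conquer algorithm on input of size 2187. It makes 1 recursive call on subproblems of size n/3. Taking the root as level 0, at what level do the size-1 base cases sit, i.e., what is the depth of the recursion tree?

For divide and conquer with division factor 3:

Problem sizes at each level:
Level 0: 2187
Level 1: 729
Level 2: 243
Level 3: 81
Level 4: 27
Level 5: 9
Level 6: 3
Level 7: 1

The root is level 0 and the size-1 base case is level 7 (the tree spans levels 0 through 7, i.e. 8 levels counting the root), so the depth is the number of divisions: log_3(2187) = 7

The recursion tree depth is log_3(2187) = 7. At each level, the problem size is divided by 3, so it takes 7 divisions to reduce to a base case of size 1. The algorithm makes 1 recursive call at each level.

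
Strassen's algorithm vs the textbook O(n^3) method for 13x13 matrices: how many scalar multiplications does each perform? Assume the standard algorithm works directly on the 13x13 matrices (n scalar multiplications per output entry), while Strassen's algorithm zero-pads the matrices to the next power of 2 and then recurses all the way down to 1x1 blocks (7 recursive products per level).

Matrix multiplication for 13x13 matrices:

Strassen's algorithm requires power-of-2 dimensions. Pad 13x13 to 16x16 (next power of 2).

Standard algorithm: 13^3 = 2197 multiplications
Strassen's algorithm: 7^(log2(16)) = 7^4 = 2401 multiplications
Difference: 2197 - 2401 = -204 (Strassen uses MORE here due to padding overhead — for small or just-over-power-of-2 n, padding can outweigh the per-level savings)

Standard: 2197 multiplications (13^3). Strassen: 2401 multiplications (7^4, after padding to 16x16). Strassen reduces 8 recursive multiplications to 7 at each level.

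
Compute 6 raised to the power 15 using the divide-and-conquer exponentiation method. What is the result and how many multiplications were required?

Computing 6^15 by squaring (build up from 6^1; each line after the first costs one multiplication):

6^1 = 6
6^2 = (6^1)^2 = 6^2 = 36
6^3 = 6 * 6^2 = 6 * 36 = 216
6^6 = (6^3)^2 = 216^2 = 46656
6^7 = 6 * 6^6 = 6 * 46656 = 279936
6^14 = (6^7)^2 = 279936^2 = 78364164096
6^15 = 6 * 6^14 = 6 * 78364164096 = 470184984576

Result: 470184984576
Multiplications needed: 6 (6 lines after 6^1)

6^15 = 470184984576. Using exponentiation by squaring, this requires 6 multiplications. The key idea: if the exponent is even, square the half-power; if odd, multiply by the base once.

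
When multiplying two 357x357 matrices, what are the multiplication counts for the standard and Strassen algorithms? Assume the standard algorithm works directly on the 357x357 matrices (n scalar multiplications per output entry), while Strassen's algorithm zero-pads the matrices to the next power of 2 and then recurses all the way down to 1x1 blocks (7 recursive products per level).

Matrix multiplication for 357x357 matrices:

Strassen's algorithm requires power-of-2 dimensions. Pad 357x357 to 512x512 (next power of 2).

Standard algorithm: 357^3 = 45499293 multiplications
Strassen's algorithm: 7^(log2(512)) = 7^9 = 40353607 multiplications
Savings: 45499293 - 40353607 = 5145686 multiplications

Standard: 45499293 multiplications (357^3). Strassen: 40353607 multiplications (7^9, after padding to 512x512). Strassen reduces 8 recursive multiplications to 7 at each level.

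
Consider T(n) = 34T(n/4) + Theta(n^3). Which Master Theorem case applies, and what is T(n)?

Master Theorem for T(n) = 34T(n/4) + O(n^3):

a = 34, b = 4, c = 3
log_b(a) = log_4(34) = 2.5437

Case 3: c = 3 > log_4(34) = 2.5437
T(n) = O(n^3) = O(n^3)

For T(n) = 34T(n/4) + O(n^3): log_4(34) = 2.5437. This is Case 3 of the Master Theorem (c > log_b(a), work dominated by root), giving O(n^3).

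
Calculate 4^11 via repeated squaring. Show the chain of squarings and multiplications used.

Computing 4^11 by squaring (build up from 4^1; each line after the first costs one multiplication):

4^1 = 4
4^2 = (4^1)^2 = 4^2 = 16
4^4 = (4^2)^2 = 16^2 = 256
4^5 = 4 * 4^4 = 4 * 256 = 1024
4^10 = (4^5)^2 = 1024^2 = 1048576
4^11 = 4 * 4^10 = 4 * 1048576 = 4194304

Result: 4194304
Multiplications needed: 5 (5 lines after 4^1)

4^11 = 4194304. Using exponentiation by squaring, this requires 5 multiplications. The key idea: if the exponent is even, square the half-power; if odd, multiply by the base once.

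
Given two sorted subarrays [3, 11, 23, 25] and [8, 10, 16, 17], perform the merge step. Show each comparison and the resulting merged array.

Merging process:

Compare 3 vs 8: take 3 from left. Merged: [3]
Compare 11 vs 8: take 8 from right. Merged: [3, 8]
Compare 11 vs 10: take 10 from right. Merged: [3, 8, 10]
Compare 11 vs 16: take 11 from left. Merged: [3, 8, 10, 11]
Compare 23 vs 16: take 16 from right. Merged: [3, 8, 10, 11, 16]
Compare 23 vs 17: take 17 from right. Merged: [3, 8, 10, 11, 16, 17]
Append remaining from left: [23, 25]. Merged: [3, 8, 10, 11, 16, 17, 23, 25]

Final merged array: [3, 8, 10, 11, 16, 17, 23, 25]
Total comparisons: 6

The merged array is [3, 8, 10, 11, 16, 17, 23, 25], requiring 6 comparisons. The merge step runs in O(n) time where n is the total number of elements.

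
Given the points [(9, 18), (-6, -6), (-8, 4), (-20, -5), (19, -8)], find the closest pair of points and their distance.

Computing all pairwise distances among 5 points:

d((9, 18), (-6, -6)) = 28.3019
d((9, 18), (-8, 4)) = 22.0227
d((9, 18), (-20, -5)) = 37.0135
d((9, 18), (19, -8)) = 27.8568
d((-6, -6), (-8, 4)) = 10.198 <-- minimum
d((-6, -6), (-20, -5)) = 14.0357
d((-6, -6), (19, -8)) = 25.0799
d((-8, 4), (-20, -5)) = 15.0
d((-8, 4), (19, -8)) = 29.5466
d((-20, -5), (19, -8)) = 39.1152

Closest pair: (-6, -6) and (-8, 4) with distance 10.198

The closest pair is (-6, -6) and (-8, 4) with Euclidean distance 10.198. For 5 points, brute-force pairwise comparison is shown above. For large n, the divide-and-conquer algorithm (sort by x, recurse on halves, check the dividing strip) achieves O(n log n).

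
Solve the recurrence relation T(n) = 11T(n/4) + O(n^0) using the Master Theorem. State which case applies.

Master Theorem for T(n) = 11T(n/4) + O(n^0):

a = 11, b = 4, c = 0
log_b(a) = log_4(11) = 1.7297

Case 1: c = 0 < log_4(11) = 1.7297
T(n) = O(n^(log_4 11))

For T(n) = 11T(n/4) + O(n^0): log_4(11) = 1.7297. This is Case 1 of the Master Theorem (c < log_b(a), work dominated by leaves), giving O(n^(log_4 11)).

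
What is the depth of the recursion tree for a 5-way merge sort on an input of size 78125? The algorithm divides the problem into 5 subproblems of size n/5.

For divide and conquer with division factor 5:

Problem sizes at each level:
Level 0: 78125
Level 1: 15625
Level 2: 3125
Level 3: 625
Level 4: 125
Level 5: 25
Level 6: 5
Level 7: 1

The root is level 0 and the size-1 base case is level 7 (the tree spans levels 0 through 7, i.e. 8 levels counting the root), so the depth is the number of divisions: log_5(78125) = 7

The recursion tree depth is log_5(78125) = 7. At each level, the problem size is divided by 5, so it takes 7 divisions to reduce to a base case of size 1. The algorithm makes 5 recursive calls at each level.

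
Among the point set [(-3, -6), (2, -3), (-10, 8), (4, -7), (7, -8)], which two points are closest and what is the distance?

Computing all pairwise distances among 5 points:

d((-3, -6), (2, -3)) = 5.831
d((-3, -6), (-10, 8)) = 15.6525
d((-3, -6), (4, -7)) = 7.0711
d((-3, -6), (7, -8)) = 10.198
d((2, -3), (-10, 8)) = 16.2788
d((2, -3), (4, -7)) = 4.4721
d((2, -3), (7, -8)) = 7.0711
d((-10, 8), (4, -7)) = 20.5183
d((-10, 8), (7, -8)) = 23.3452
d((4, -7), (7, -8)) = 3.1623 <-- minimum

Closest pair: (4, -7) and (7, -8) with distance 3.1623

The closest pair is (4, -7) and (7, -8) with Euclidean distance 3.1623. For 5 points, brute-force pairwise comparison is shown above. For large n, the divide-and-conquer algorithm (sort by x, recurse on halves, check the dividing strip) achieves O(n log n).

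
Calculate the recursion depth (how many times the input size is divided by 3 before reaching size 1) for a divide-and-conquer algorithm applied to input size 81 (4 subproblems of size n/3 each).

For divide and conquer with division factor 3:

Problem sizes at each level:
Level 0: 81
Level 1: 27
Level 2: 9
Level 3: 3
Level 4: 1

The root is level 0 and the size-1 base case is level 4 (the tree spans levels 0 through 4, i.e. 5 levels counting the root), so the depth is the number of divisions: log_3(81) = 4

The recursion tree depth is log_3(81) = 4. At each level, the problem size is divided by 3, so it takes 4 divisions to reduce to a base case of size 1. The algorithm makes 4 recursive calls at each level.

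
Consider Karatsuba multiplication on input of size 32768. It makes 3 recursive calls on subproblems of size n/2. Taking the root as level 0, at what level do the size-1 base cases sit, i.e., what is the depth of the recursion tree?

For divide and conquer with division factor 2:

Problem sizes at each level:
Level 0: 32768
Level 1: 16384
Level 2: 8192
Level 3: 4096
Level 4: 2048
Level 5: 1024
Level 6: 512
Level 7: 256
Level 8: 128
Level 9: 64
Level 10: 32
Level 11: 16
Level 12: 8
Level 13: 4
Level 14: 2
Level 15: 1

The root is level 0 and the size-1 base case is level 15 (the tree spans levels 0 through 15, i.e. 16 levels counting the root), so the depth is the number of divisions: log_2(32768) = 15

The recursion tree depth is log_2(32768) = 15. At each level, the problem size is divided by 2, so it takes 15 divisions to reduce to a base case of size 1. The algorithm makes 3 recursive calls at each level.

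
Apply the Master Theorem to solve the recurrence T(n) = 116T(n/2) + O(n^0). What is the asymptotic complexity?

Master Theorem for T(n) = 116T(n/2) + O(n^0):

a = 116, b = 2, c = 0
log_b(a) = log_2(116) = 6.8580

Case 1: c = 0 < log_2(116) = 6.8580
T(n) = O(n^(log_2 116))

For T(n) = 116T(n/2) + O(n^0): log_2(116) = 6.8580. This is Case 1 of the Master Theorem (c < log_b(a), work dominated by leaves), giving O(n^(log_2 116)).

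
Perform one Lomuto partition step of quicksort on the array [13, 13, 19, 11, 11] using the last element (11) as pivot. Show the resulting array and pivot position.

Lomuto partition with pivot = 11:

Initial array: [13, 13, 19, 11, 11]

arr[0]=13 > 11: no swap
arr[1]=13 > 11: no swap
arr[2]=19 > 11: no swap
arr[3]=11 <= 11: swap with position 0, array becomes [11, 13, 19, 13, 11]

Place pivot at position 1: [11, 11, 19, 13, 13]
Pivot position: 1

After partitioning with pivot 11, the array becomes [11, 11, 19, 13, 13]. The pivot is placed at index 1. All elements to the left of the pivot are <= 11, and all elements to the right are > 11.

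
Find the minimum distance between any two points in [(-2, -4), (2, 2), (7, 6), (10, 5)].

Computing all pairwise distances among 4 points:

d((-2, -4), (2, 2)) = 7.2111
d((-2, -4), (7, 6)) = 13.4536
d((-2, -4), (10, 5)) = 15.0
d((2, 2), (7, 6)) = 6.4031
d((2, 2), (10, 5)) = 8.544
d((7, 6), (10, 5)) = 3.1623 <-- minimum

Closest pair: (7, 6) and (10, 5) with distance 3.1623

The closest pair is (7, 6) and (10, 5) with Euclidean distance 3.1623. For 4 points, brute-force pairwise comparison is shown above. For large n, the divide-and-conquer algorithm (sort by x, recurse on halves, check the dividing strip) achieves O(n log n).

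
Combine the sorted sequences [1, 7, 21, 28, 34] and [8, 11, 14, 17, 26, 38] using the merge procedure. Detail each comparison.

Merging process:

Compare 1 vs 8: take 1 from left. Merged: [1]
Compare 7 vs 8: take 7 from left. Merged: [1, 7]
Compare 21 vs 8: take 8 from right. Merged: [1, 7, 8]
Compare 21 vs 11: take 11 from right. Merged: [1, 7, 8, 11]
Compare 21 vs 14: take 14 from right. Merged: [1, 7, 8, 11, 14]
Compare 21 vs 17: take 17 from right. Merged: [1, 7, 8, 11, 14, 17]
Compare 21 vs 26: take 21 from left. Merged: [1, 7, 8, 11, 14, 17, 21]
Compare 28 vs 26: take 26 from right. Merged: [1, 7, 8, 11, 14, 17, 21, 26]
Compare 28 vs 38: take 28 from left. Merged: [1, 7, 8, 11, 14, 17, 21, 26, 28]
Compare 34 vs 38: take 34 from left. Merged: [1, 7, 8, 11, 14, 17, 21, 26, 28, 34]
Append remaining from right: [38]. Merged: [1, 7, 8, 11, 14, 17, 21, 26, 28, 34, 38]

Final merged array: [1, 7, 8, 11, 14, 17, 21, 26, 28, 34, 38]
Total comparisons: 10

The merged array is [1, 7, 8, 11, 14, 17, 21, 26, 28, 34, 38], requiring 10 comparisons. The merge step runs in O(n) time where n is the total number of elements.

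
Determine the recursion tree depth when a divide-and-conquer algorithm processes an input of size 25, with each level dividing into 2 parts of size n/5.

For divide and conquer with division factor 5:

Problem sizes at each level:
Level 0: 25
Level 1: 5
Level 2: 1

The root is level 0 and the size-1 base case is level 2 (the tree spans levels 0 through 2, i.e. 3 levels counting the root), so the depth is the number of divisions: log_5(25) = 2

The recursion tree depth is log_5(25) = 2. At each level, the problem size is divided by 5, so it takes 2 divisions to reduce to a base case of size 1. The algorithm makes 2 recursive calls at each level.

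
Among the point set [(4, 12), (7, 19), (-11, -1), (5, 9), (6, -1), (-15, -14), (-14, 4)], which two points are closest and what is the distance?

Computing all pairwise distances among 7 points:

d((4, 12), (7, 19)) = 7.6158
d((4, 12), (-11, -1)) = 19.8494
d((4, 12), (5, 9)) = 3.1623 <-- minimum
d((4, 12), (6, -1)) = 13.1529
d((4, 12), (-15, -14)) = 32.2025
d((4, 12), (-14, 4)) = 19.6977
d((7, 19), (-11, -1)) = 26.9072
d((7, 19), (5, 9)) = 10.198
d((7, 19), (6, -1)) = 20.025
d((7, 19), (-15, -14)) = 39.6611
d((7, 19), (-14, 4)) = 25.807
d((-11, -1), (5, 9)) = 18.868
d((-11, -1), (6, -1)) = 17.0
d((-11, -1), (-15, -14)) = 13.6015
d((-11, -1), (-14, 4)) = 5.831
d((5, 9), (6, -1)) = 10.0499
d((5, 9), (-15, -14)) = 30.4795
d((5, 9), (-14, 4)) = 19.6469
d((6, -1), (-15, -14)) = 24.6982
d((6, -1), (-14, 4)) = 20.6155
d((-15, -14), (-14, 4)) = 18.0278

Closest pair: (4, 12) and (5, 9) with distance 3.1623

The closest pair is (4, 12) and (5, 9) with Euclidean distance 3.1623. For 7 points, brute-force pairwise comparison is shown above. For large n, the divide-and-conquer algorithm (sort by x, recurse on halves, check the dividing strip) achieves O(n log n).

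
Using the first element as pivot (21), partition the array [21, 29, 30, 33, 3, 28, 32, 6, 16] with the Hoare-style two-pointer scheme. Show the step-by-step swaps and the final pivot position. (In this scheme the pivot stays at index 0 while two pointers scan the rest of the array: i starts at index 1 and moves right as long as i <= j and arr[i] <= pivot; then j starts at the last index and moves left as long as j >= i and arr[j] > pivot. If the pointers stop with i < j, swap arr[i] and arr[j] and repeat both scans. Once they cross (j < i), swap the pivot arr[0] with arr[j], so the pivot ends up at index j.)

Hoare-style two-pointer partition with pivot = 21:

Initial array: [21, 29, 30, 33, 3, 28, 32, 6, 16]

Pointers start at i = 1, j = 8.
i stops at index 1 (arr[1]=29 > 21), j stops at index 8 (arr[8]=16 <= 21): swap arr[1] and arr[8], array becomes [21, 16, 30, 33, 3, 28, 32, 6, 29]
i stops at index 2 (arr[2]=30 > 21), j stops at index 7 (arr[7]=6 <= 21): swap arr[2] and arr[7], array becomes [21, 16, 6, 33, 3, 28, 32, 30, 29]
i stops at index 3 (arr[3]=33 > 21), j stops at index 4 (arr[4]=3 <= 21): swap arr[3] and arr[4], array becomes [21, 16, 6, 3, 33, 28, 32, 30, 29]
i ends at 4, j ends at 3: the pointers have crossed (j < i), so scanning stops.

Swap pivot arr[0] with arr[3] to place pivot at position 3: [3, 16, 6, 21, 33, 28, 32, 30, 29]
Pivot position: 3

After partitioning with pivot 21, the array becomes [3, 16, 6, 21, 33, 28, 32, 30, 29]. The pivot is placed at index 3. All elements to the left of the pivot are <= 21, and all elements to the right are > 21.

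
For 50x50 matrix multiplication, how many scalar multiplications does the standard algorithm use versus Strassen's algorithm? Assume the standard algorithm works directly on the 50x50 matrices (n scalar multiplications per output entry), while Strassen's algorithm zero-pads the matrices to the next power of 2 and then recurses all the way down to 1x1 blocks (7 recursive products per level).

Matrix multiplication for 50x50 matrices:

Strassen's algorithm requires power-of-2 dimensions. Pad 50x50 to 64x64 (next power of 2).

Standard algorithm: 50^3 = 125000 multiplications
Strassen's algorithm: 7^(log2(64)) = 7^6 = 117649 multiplications
Savings: 125000 - 117649 = 7351 multiplications

Standard: 125000 multiplications (50^3). Strassen: 117649 multiplications (7^6, after padding to 64x64). Strassen reduces 8 recursive multiplications to 7 at each level.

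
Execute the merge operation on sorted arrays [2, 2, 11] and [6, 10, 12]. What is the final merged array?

Merging process:

Compare 2 vs 6: take 2 from left. Merged: [2]
Compare 2 vs 6: take 2 from left. Merged: [2, 2]
Compare 11 vs 6: take 6 from right. Merged: [2, 2, 6]
Compare 11 vs 10: take 10 from right. Merged: [2, 2, 6, 10]
Compare 11 vs 12: take 11 from left. Merged: [2, 2, 6, 10, 11]
Append remaining from right: [12]. Merged: [2, 2, 6, 10, 11, 12]

Final merged array: [2, 2, 6, 10, 11, 12]
Total comparisons: 5

The merged array is [2, 2, 6, 10, 11, 12], requiring 5 comparisons. The merge step runs in O(n) time where n is the total number of elements.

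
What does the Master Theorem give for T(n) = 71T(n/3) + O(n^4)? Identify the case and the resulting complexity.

Master Theorem for T(n) = 71T(n/3) + O(n^4):

a = 71, b = 3, c = 4
log_b(a) = log_3(71) = 3.8801

Case 3: c = 4 > log_3(71) = 3.8801
T(n) = O(n^4) = O(n^4)

For T(n) = 71T(n/3) + O(n^4): log_3(71) = 3.8801. This is Case 3 of the Master Theorem (c > log_b(a), work dominated by root), giving O(n^4).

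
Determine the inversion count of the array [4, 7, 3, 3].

Finding inversions in [4, 7, 3, 3]:

(0, 2): arr[0]=4 > arr[2]=3
(0, 3): arr[0]=4 > arr[3]=3
(1, 2): arr[1]=7 > arr[2]=3
(1, 3): arr[1]=7 > arr[3]=3

Total inversions: 4

The array has 4 inversion(s): (0,2), (0,3), (1,2), (1,3). Each pair (i,j) satisfies i < j and arr[i] > arr[j].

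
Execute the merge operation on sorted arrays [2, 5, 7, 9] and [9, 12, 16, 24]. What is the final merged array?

Merging process:

Compare 2 vs 9: take 2 from left. Merged: [2]
Compare 5 vs 9: take 5 from left. Merged: [2, 5]
Compare 7 vs 9: take 7 from left. Merged: [2, 5, 7]
Compare 9 vs 9: take 9 from left. Merged: [2, 5, 7, 9]
Append remaining from right: [9, 12, 16, 24]. Merged: [2, 5, 7, 9, 9, 12, 16, 24]

Final merged array: [2, 5, 7, 9, 9, 12, 16, 24]
Total comparisons: 4

The merged array is [2, 5, 7, 9, 9, 12, 16, 24], requiring 4 comparisons. The merge step runs in O(n) time where n is the total number of elements.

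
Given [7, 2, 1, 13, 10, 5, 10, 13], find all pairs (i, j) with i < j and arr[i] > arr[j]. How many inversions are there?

Finding inversions in [7, 2, 1, 13, 10, 5, 10, 13]:

(0, 1): arr[0]=7 > arr[1]=2
(0, 2): arr[0]=7 > arr[2]=1
(0, 5): arr[0]=7 > arr[5]=5
(1, 2): arr[1]=2 > arr[2]=1
(3, 4): arr[3]=13 > arr[4]=10
(3, 5): arr[3]=13 > arr[5]=5
(3, 6): arr[3]=13 > arr[6]=10
(4, 5): arr[4]=10 > arr[5]=5

Total inversions: 8

The array has 8 inversion(s): (0,1), (0,2), (0,5), (1,2), (3,4), (3,5), (3,6), (4,5). Each pair (i,j) satisfies i < j and arr[i] > arr[j].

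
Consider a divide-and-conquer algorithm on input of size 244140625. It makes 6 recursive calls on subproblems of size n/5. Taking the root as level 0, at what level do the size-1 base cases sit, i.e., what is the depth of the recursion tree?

For divide and conquer with division factor 5:

Problem sizes at each level:
Level 0: 244140625
Level 1: 48828125
Level 2: 9765625
Level 3: 1953125
Level 4: 390625
Level 5: 78125
Level 6: 15625
Level 7: 3125
Level 8: 625
Level 9: 125
Level 10: 25
Level 11: 5
Level 12: 1

The root is level 0 and the size-1 base case is level 12 (the tree spans levels 0 through 12, i.e. 13 levels counting the root), so the depth is the number of divisions: log_5(244140625) = 12

The recursion tree depth is log_5(244140625) = 12. At each level, the problem size is divided by 5, so it takes 12 divisions to reduce to a base case of size 1. The algorithm makes 6 recursive calls at each level.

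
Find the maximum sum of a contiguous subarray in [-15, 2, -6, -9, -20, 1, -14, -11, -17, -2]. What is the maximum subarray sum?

Using Kadane's algorithm on [-15, 2, -6, -9, -20, 1, -14, -11, -17, -2]:

Scanning through the array:
Position 1 (value 2): max_ending_here = 2, max_so_far = 2
Position 2 (value -6): max_ending_here = -4, max_so_far = 2
Position 3 (value -9): max_ending_here = -9, max_so_far = 2
Position 4 (value -20): max_ending_here = -20, max_so_far = 2
Position 5 (value 1): max_ending_here = 1, max_so_far = 2
Position 6 (value -14): max_ending_here = -13, max_so_far = 2
Position 7 (value -11): max_ending_here = -11, max_so_far = 2
Position 8 (value -17): max_ending_here = -17, max_so_far = 2
Position 9 (value -2): max_ending_here = -2, max_so_far = 2

Maximum subarray: [2]
Maximum sum: 2

The maximum subarray is [2] with sum 2. This subarray runs from index 1 to index 1.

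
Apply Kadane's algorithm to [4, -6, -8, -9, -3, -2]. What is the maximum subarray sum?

Using Kadane's algorithm on [4, -6, -8, -9, -3, -2]:

Scanning through the array:
Position 1 (value -6): max_ending_here = -2, max_so_far = 4
Position 2 (value -8): max_ending_here = -8, max_so_far = 4
Position 3 (value -9): max_ending_here = -9, max_so_far = 4
Position 4 (value -3): max_ending_here = -3, max_so_far = 4
Position 5 (value -2): max_ending_here = -2, max_so_far = 4

Maximum subarray: [4]
Maximum sum: 4

The maximum subarray is [4] with sum 4. This subarray runs from index 0 to index 0.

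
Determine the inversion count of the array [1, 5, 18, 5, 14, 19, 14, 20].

Finding inversions in [1, 5, 18, 5, 14, 19, 14, 20]:

(2, 3): arr[2]=18 > arr[3]=5
(2, 4): arr[2]=18 > arr[4]=14
(2, 6): arr[2]=18 > arr[6]=14
(5, 6): arr[5]=19 > arr[6]=14

Total inversions: 4

The array has 4 inversion(s): (2,3), (2,4), (2,6), (5,6). Each pair (i,j) satisfies i < j and arr[i] > arr[j].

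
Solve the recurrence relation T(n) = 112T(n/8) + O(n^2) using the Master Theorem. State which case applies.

Master Theorem for T(n) = 112T(n/8) + O(n^2):

a = 112, b = 8, c = 2
log_b(a) = log_8(112) = 2.2691

Case 1: c = 2 < log_8(112) = 2.2691
T(n) = O(n^(log_8 112))

For T(n) = 112T(n/8) + O(n^2): log_8(112) = 2.2691. This is Case 1 of the Master Theorem (c < log_b(a), work dominated by leaves), giving O(n^(log_8 112)).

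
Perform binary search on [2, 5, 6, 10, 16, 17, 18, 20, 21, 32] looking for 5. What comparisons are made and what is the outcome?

Binary search for 5 in [2, 5, 6, 10, 16, 17, 18, 20, 21, 32]:

lo=0, hi=9, mid=4, arr[mid]=16 -> 16 > 5, search left half
lo=0, hi=3, mid=1, arr[mid]=5 -> Found target at index 1!

Binary search finds 5 at index 1 after 2 comparisons. The search repeatedly halves the search space by comparing with the middle element.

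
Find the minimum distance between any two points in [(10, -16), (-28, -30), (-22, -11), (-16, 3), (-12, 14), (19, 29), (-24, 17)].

Computing all pairwise distances among 7 points:

d((10, -16), (-28, -30)) = 40.4969
d((10, -16), (-22, -11)) = 32.3883
d((10, -16), (-16, 3)) = 32.2025
d((10, -16), (-12, 14)) = 37.2022
d((10, -16), (19, 29)) = 45.8912
d((10, -16), (-24, 17)) = 47.3814
d((-28, -30), (-22, -11)) = 19.9249
d((-28, -30), (-16, 3)) = 35.1141
d((-28, -30), (-12, 14)) = 46.8188
d((-28, -30), (19, 29)) = 75.4321
d((-28, -30), (-24, 17)) = 47.1699
d((-22, -11), (-16, 3)) = 15.2315
d((-22, -11), (-12, 14)) = 26.9258
d((-22, -11), (19, 29)) = 57.28
d((-22, -11), (-24, 17)) = 28.0713
d((-16, 3), (-12, 14)) = 11.7047 <-- minimum
d((-16, 3), (19, 29)) = 43.6005
d((-16, 3), (-24, 17)) = 16.1245
d((-12, 14), (19, 29)) = 34.4384
d((-12, 14), (-24, 17)) = 12.3693
d((19, 29), (-24, 17)) = 44.643

Closest pair: (-16, 3) and (-12, 14) with distance 11.7047

The closest pair is (-16, 3) and (-12, 14) with Euclidean distance 11.7047. For 7 points, brute-force pairwise comparison is shown above. For large n, the divide-and-conquer algorithm (sort by x, recurse on halves, check the dividing strip) achieves O(n log n).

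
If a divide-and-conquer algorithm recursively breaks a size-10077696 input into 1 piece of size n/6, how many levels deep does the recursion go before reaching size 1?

For divide and conquer with division factor 6:

Problem sizes at each level:
Level 0: 10077696
Level 1: 1679616
Level 2: 279936
Level 3: 46656
Level 4: 7776
Level 5: 1296
Level 6: 216
Level 7: 36
Level 8: 6
Level 9: 1

The root is level 0 and the size-1 base case is level 9 (the tree spans levels 0 through 9, i.e. 10 levels counting the root), so the depth is the number of divisions: log_6(10077696) = 9

The recursion tree depth is log_6(10077696) = 9. At each level, the problem size is divided by 6, so it takes 9 divisions to reduce to a base case of size 1. The algorithm makes 1 recursive call at each level.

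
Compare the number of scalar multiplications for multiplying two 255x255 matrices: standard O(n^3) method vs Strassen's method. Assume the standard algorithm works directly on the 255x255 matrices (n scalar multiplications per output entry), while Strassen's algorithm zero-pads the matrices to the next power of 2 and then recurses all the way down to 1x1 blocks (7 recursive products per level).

Matrix multiplication for 255x255 matrices:

Strassen's algorithm requires power-of-2 dimensions. Pad 255x255 to 256x256 (next power of 2).

Standard algorithm: 255^3 = 16581375 multiplications
Strassen's algorithm: 7^(log2(256)) = 7^8 = 5764801 multiplications
Savings: 16581375 - 5764801 = 10816574 multiplications

Standard: 16581375 multiplications (255^3). Strassen: 5764801 multiplications (7^8, after padding to 256x256). Strassen reduces 8 recursive multiplications to 7 at each level.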